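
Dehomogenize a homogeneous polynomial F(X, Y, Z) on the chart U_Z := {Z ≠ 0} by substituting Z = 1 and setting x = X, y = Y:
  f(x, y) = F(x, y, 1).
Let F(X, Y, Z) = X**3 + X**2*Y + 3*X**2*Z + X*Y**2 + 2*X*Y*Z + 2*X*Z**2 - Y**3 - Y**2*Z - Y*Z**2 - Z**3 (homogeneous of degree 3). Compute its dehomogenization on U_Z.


f(x, y) = x**3 + x**2*y + 3*x**2 + x*y**2 + 2*x*y + 2*x - y**3 - y**2 - y - 1

On U_Z we set Z = 1. Each monomial c·X^i·Y^j·Z^k in F becomes c·x^i·y^j·1^k = c·x^i·y^j.
Substituting Z = 1: F(X, Y, 1) = x**3 + x**2*y + 3*x**2 + x*y**2 + 2*x*y + 2*x - y**3 - y**2 - y - 1.
Note: deg(f) ≤ deg(F) = 3; strict inequality happens when F is divisible by Z (lost terms).


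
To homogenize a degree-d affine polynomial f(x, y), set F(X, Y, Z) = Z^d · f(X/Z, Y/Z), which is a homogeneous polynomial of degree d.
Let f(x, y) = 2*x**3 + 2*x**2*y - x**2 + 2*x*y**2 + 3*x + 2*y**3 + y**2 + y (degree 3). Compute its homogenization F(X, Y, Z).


F(X, Y, Z) = 2*X**3 + 2*X**2*Y - X**2*Z + 2*X*Y**2 + 3*X*Z**2 + 2*Y**3 + Y**2*Z + Y*Z**2

deg(f) = 3.
Substitute x = X/Z, y = Y/Z into f, then multiply by Z^3.
  monomial 2·x^3·y^0 ↦ 2·X^3·Y^0·Z^0.
  monomial 2·x^2·y^1 ↦ 2·X^2·Y^1·Z^0.
  monomial -1·x^2·y^0 ↦ -1·X^2·Y^0·Z^1.
  monomial 2·x^1·y^2 ↦ 2·X^1·Y^2·Z^0.
  monomial 3·x^1·y^0 ↦ 3·X^1·Y^0·Z^2.
  monomial 2·x^0·y^3 ↦ 2·X^0·Y^3·Z^0.
  monomial 1·x^0·y^2 ↦ 1·X^0·Y^2·Z^1.
  monomial 1·x^0·y^1 ↦ 1·X^0·Y^1·Z^2.
Collecting: F(X, Y, Z) = 2*X**3 + 2*X**2*Y - X**2*Z + 2*X*Y**2 + 3*X*Z**2 + 2*Y**3 + Y**2*Z + Y*Z**2.


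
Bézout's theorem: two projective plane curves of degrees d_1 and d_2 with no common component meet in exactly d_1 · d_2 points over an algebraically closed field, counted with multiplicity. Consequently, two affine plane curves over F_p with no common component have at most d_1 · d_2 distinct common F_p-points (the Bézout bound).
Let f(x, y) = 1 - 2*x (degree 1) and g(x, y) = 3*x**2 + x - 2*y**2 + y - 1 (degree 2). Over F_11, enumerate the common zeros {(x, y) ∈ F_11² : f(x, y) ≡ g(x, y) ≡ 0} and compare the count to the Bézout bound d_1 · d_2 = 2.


Common zeros: {(6, 7), (6, 10)}; count = 2; Bézout bound = 2.

deg(f) = 1, deg(g) = 2, so Bézout bound = 2.
Scan x ∈ F_11. For each x, list the y ∈ F_11 with f(x, y) ≡ 0 and those with g(x, y) ≡ 0 (mod 11); the common zeros in that column are the intersection.
  x = 0: f ≡ 0 at y ∈ ∅; g ≡ 0 at y ∈ {8, 9}; common: ∅.
  x = 1: f ≡ 0 at y ∈ ∅; g ≡ 0 at y ∈ {7, 10}; common: ∅.
  x = 2: f ≡ 0 at y ∈ ∅; g ≡ 0 at y ∈ ∅; common: ∅.
  x = 3: f ≡ 0 at y ∈ ∅; g ≡ 0 at y ∈ ∅; common: ∅.
  x = 4: f ≡ 0 at y ∈ ∅; g ≡ 0 at y ∈ ∅; common: ∅.
  x = 5: f ≡ 0 at y ∈ ∅; g ≡ 0 at y ∈ ∅; common: ∅.
  x = 6: f ≡ 0 at y ∈ {0, 1, 2, 3, 4, 5, 6, 7, 8, 9, 10}; g ≡ 0 at y ∈ {7, 10}; common: {7, 10}.
  x = 7: f ≡ 0 at y ∈ ∅; g ≡ 0 at y ∈ {8, 9}; common: ∅.
  x = 8: f ≡ 0 at y ∈ ∅; g ≡ 0 at y ∈ {1, 5}; common: ∅.
  x = 9: f ≡ 0 at y ∈ ∅; g ≡ 0 at y ∈ ∅; common: ∅.
  x = 10: f ≡ 0 at y ∈ ∅; g ≡ 0 at y ∈ {1, 5}; common: ∅.
Collecting: common zeros = {(6, 7), (6, 10)}, so the count is 2.
Comparison with the Bézout bound: 2 ≤ 2 = deg(f)·deg(g), as expected for curves with no common component (the bound is attained).


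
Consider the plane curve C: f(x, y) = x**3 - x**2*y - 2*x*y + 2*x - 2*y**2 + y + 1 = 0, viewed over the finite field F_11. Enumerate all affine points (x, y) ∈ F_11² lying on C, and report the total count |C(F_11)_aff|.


Affine F_11-points: {(0, 1), (0, 5), (1, 1), (1, 9), (5, 8), (6, 7), (6, 8), (7, 3), (7, 10), (8, 2), (8, 8), (9, 0), (9, 6)}; count = 13.

For each of the 121 pairs (x, y) ∈ F_11², evaluate f(x, y) mod 11. Record the zeros.
  x = 0: [0↦1, 1↦0, 2↦6, 3↦8, 4↦6, 5↦0, 6↦1, 7↦9, 8↦2, 9↦2, 10↦9]  zeros at y ∈ {1, 5}
  x = 1: [0↦4, 1↦0, 2↦3, 3↦2, 4↦8, 5↦10, 6↦8, 7↦2, 8↦3, 9↦0, 10↦4]  zeros at y ∈ {1, 9}
  x = 2: [0↦2, 1↦4, 2↦2, 3↦7, 4↦8, 5↦5, 6↦9, 7↦9, 8↦5, 9↦8, 10↦7]  zeros at y ∈ ∅
  x = 3: [0↦1, 1↦7, 2↦9, 3↦7, 4↦1, 5↦2, 6↦10, 7↦3, 8↦3, 9↦10, 10↦2]  zeros at y ∈ ∅
  x = 4: [0↦7, 1↦4, 2↦8, 3↦8, 4↦4, 5↦7, 6↦6, 7↦1, 8↦3, 9↦1, 10↦6]  zeros at y ∈ ∅
  x = 5: [0↦4, 1↦1, 2↦5, 3↦5, 4↦1, 5↦4, 6↦3, 7↦9, 8↦0, 9↦9, 10↦3]  zeros at y ∈ {8}
  x = 6: [0↦9, 1↦4, 2↦6, 3↦4, 4↦9, 5↦10, 6↦7, 7↦0, 8↦0, 9↦7, 10↦10]  zeros at y ∈ {7, 8}
  x = 7: [0↦6, 1↦8, 2↦6, 3↦0, 4↦1, 5↦9, 6↦2, 7↦2, 8↦9, 9↦1, 10↦0]  zeros at y ∈ {3, 10}
  x = 8: [0↦1, 1↦8, 2↦0, 3↦10, 4↦5, 5↦7, 6↦5, 7↦10, 8↦0, 9↦8, 10↦1]  zeros at y ∈ {2, 8}
  x = 9: [0↦0, 1↦10, 2↦5, 3↦7, 4↦5, 5↦10, 6↦0, 7↦8, 8↦1, 9↦1, 10↦8]  zeros at y ∈ {0, 6}
  x = 10: [0↦9, 1↦9, 2↦5, 3↦8, 4↦7, 5↦2, 6↦4, 7↦2, 8↦7, 9↦8, 10↦5]  zeros at y ∈ ∅
Collecting zeros: affine points = {(0, 1), (0, 5), (1, 1), (1, 9), (5, 8), (6, 7), (6, 8), (7, 3), (7, 10), (8, 2), (8, 8), (9, 0), (9, 6)}.
Total count |C(F_11)_aff| = 13.


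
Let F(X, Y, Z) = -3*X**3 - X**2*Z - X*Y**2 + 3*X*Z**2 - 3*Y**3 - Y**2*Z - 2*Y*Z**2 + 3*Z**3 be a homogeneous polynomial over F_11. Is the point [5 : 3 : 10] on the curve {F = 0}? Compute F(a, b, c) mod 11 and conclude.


F(5,3,10) ≡ 1 (mod 11); P is NOT on the curve.

Evaluate F(5, 3, 10) term-by-term (mod 11).
  -3*X**3 ↦ -3·125·1·1 = -375
  -X**2*Z ↦ -1·25·1·10 = -250
  -X*Y**2 ↦ -1·5·9·1 = -45
  3*X*Z**2 ↦ 3·5·1·100 = 1500
  -3*Y**3 ↦ -3·1·27·1 = -81
  -Y**2*Z ↦ -1·1·9·10 = -90
  -2*Y*Z**2 ↦ -2·1·3·100 = -600
  3*Z**3 ↦ 3·1·1·1000 = 3000
Sum: F(5, 3, 10) = (-375) + (-250) + (-45) + (1500) + (-81) + (-90) + (-600) + (3000) = 3059.
Reducing mod 11: 3059 ≡ 1 (mod 11).
Since F(a, b, c) ≡ 1 ≠ 0 (mod 11), P does NOT lie on the curve.


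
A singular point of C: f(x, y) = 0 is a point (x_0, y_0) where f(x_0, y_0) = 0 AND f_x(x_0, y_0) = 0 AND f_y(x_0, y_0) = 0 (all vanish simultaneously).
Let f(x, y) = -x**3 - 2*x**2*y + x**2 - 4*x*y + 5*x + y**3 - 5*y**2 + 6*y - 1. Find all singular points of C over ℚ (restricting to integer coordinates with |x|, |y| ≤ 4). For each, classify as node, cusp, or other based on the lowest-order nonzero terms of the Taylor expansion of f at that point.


Singular points: {(-1, 2)}; classification: cusp.

Compute partial derivatives:
  f_x = -3*x**2 - 4*x*y + 2*x - 4*y + 5.
  f_y = -2*x**2 - 4*x + 3*y**2 - 10*y + 6.
Scan x_0 ∈ {−4, ..., 4}. For each x_0, f_y(x_0, y) is a polynomial in y; find its integer roots y ∈ {−4, ..., 4}, then test f_x and f at those candidates.
  x = -4: f_y(-4, y) = 3*y**2 - 10*y - 10; no integer root y with |y| ≤ 4.
  x = -3: f_y(-3, y) = 3*y**2 - 10*y; vanishes at y ∈ {0}. (-3, 0): f_x = -28 ≠ 0.
  x = -2: f_y(-2, y) = 3*y**2 - 10*y + 6; no integer root y with |y| ≤ 4.
  x = -1: f_y(-1, y) = 3*y**2 - 10*y + 8; vanishes at y ∈ {2}. (-1, 2): f_x = 0, f = 0 — SINGULAR.
  x = 0: f_y(0, y) = 3*y**2 - 10*y + 6; no integer root y with |y| ≤ 4.
  x = 1: f_y(1, y) = 3*y**2 - 10*y; vanishes at y ∈ {0}. (1, 0): f_x = 4 ≠ 0.
  x = 2: f_y(2, y) = 3*y**2 - 10*y - 10; no integer root y with |y| ≤ 4.
  x = 3: f_y(3, y) = 3*y**2 - 10*y - 24; no integer root y with |y| ≤ 4.
  x = 4: f_y(4, y) = 3*y**2 - 10*y - 42; no integer root y with |y| ≤ 4.
Only singular point on the grid: (-1, 2).
Classify: substitute x = -1 + u, y = 2 + v and expand: f = -u**3 - 2*u**2*v + v**3 + v**2.
No constant or linear terms (consistent with a singular point). Quadratic part: v**2. Cubic part: -u**3 - 2*u**2*v + v**3.
The quadratic part v**2 is a perfect square, so there is a single (double) tangent line v = 0, i.e. y = 2. Restricting the cubic part to that line (v = 0) leaves -u**3 ≠ 0, so f is not divisible by v and the branch is v² ≈ u**3 to lowest order — this is a cusp.
Classification: cusp.


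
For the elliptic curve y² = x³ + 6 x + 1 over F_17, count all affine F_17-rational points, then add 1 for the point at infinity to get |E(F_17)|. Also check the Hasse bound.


Affine points = {(0, 1), (0, 16), (1, 5), (1, 12), (2, 2), (2, 15), (4, 2), (4, 15), (6, 7), (6, 10), (8, 0), (9, 6), (9, 11), (11, 2), (11, 15), (12, 4), (12, 13), (13, 7), (13, 10), (15, 7), (15, 10)}; affine count = 21; |E(F_17)| = 22.

Discriminant check: Δ ∝ 4a³ + 27b² = 4·6³ + 27·1² = 4·216 + 27·1 ≡ 7 (mod 17). Nonzero ⇒ E is nonsingular.
For each x ∈ F_17, compute rhs = x³ + 6·x + 1 mod 17, then count y ∈ F_17 with y² ≡ rhs.
  x = 0: rhs = 1, matching y values: 1, 16 (2 points).
  x = 1: rhs = 8, matching y values: 5, 12 (2 points).
  x = 2: rhs = 4, matching y values: 2, 15 (2 points).
  x = 3: rhs = 12, matching y values: none (0 points).
  x = 4: rhs = 4, matching y values: 2, 15 (2 points).
  x = 5: rhs = 3, matching y values: none (0 points).
  x = 6: rhs = 15, matching y values: 7, 10 (2 points).
  x = 7: rhs = 12, matching y values: none (0 points).
  x = 8: rhs = 0, matching y values: 0 (1 points).
  x = 9: rhs = 2, matching y values: 6, 11 (2 points).
  x = 10: rhs = 7, matching y values: none (0 points).
  x = 11: rhs = 4, matching y values: 2, 15 (2 points).
  x = 12: rhs = 16, matching y values: 4, 13 (2 points).
  x = 13: rhs = 15, matching y values: 7, 10 (2 points).
  x = 14: rhs = 7, matching y values: none (0 points).
  x = 15: rhs = 15, matching y values: 7, 10 (2 points).
  x = 16: rhs = 11, matching y values: none (0 points).
Total affine count: 21.
Full point count |E(F_17)| = 21 + 1 = 22.
Hasse bound: |22 − (17+1)| = |4| = 4 ≤ 2√17 ≈ 8.2462 ✓.


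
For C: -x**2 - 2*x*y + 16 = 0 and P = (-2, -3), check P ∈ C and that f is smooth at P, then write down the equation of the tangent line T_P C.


Tangent line at P: 10*x + 4*y + 32 = 0.

Step 1: f(-2, -3) = 0, so P lies on C.
Step 2: partial derivatives
  f_x(x, y) = -2*x - 2*y, f_y(x, y) = -2*x.
  f_x(P) = 10, f_y(P) = 4 (gradient nonzero, so P is smooth).
Step 3: tangent line at P: 10·(x − -2) + 4·(y − -3) = 0.
Expanding: 10*x + 4*y + 32 = 0.


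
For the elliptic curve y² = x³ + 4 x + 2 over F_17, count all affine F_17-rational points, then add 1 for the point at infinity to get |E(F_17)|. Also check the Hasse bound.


Affine points = {(0, 6), (0, 11), (2, 1), (2, 16), (6, 2), (6, 15), (7, 4), (7, 13), (8, 6), (8, 11), (9, 6), (9, 11), (11, 0)}; affine count = 13; |E(F_17)| = 14.

Discriminant check: Δ ∝ 4a³ + 27b² = 4·4³ + 27·2² = 4·64 + 27·4 ≡ 7 (mod 17). Nonzero ⇒ E is nonsingular.
For each x ∈ F_17, compute rhs = x³ + 4·x + 2 mod 17, then count y ∈ F_17 with y² ≡ rhs.
  x = 0: rhs = 2, matching y values: 6, 11 (2 points).
  x = 1: rhs = 7, matching y values: none (0 points).
  x = 2: rhs = 1, matching y values: 1, 16 (2 points).
  x = 3: rhs = 7, matching y values: none (0 points).
  x = 4: rhs = 14, matching y values: none (0 points).
  x = 5: rhs = 11, matching y values: none (0 points).
  x = 6: rhs = 4, matching y values: 2, 15 (2 points).
  x = 7: rhs = 16, matching y values: 4, 13 (2 points).
  x = 8: rhs = 2, matching y values: 6, 11 (2 points).
  x = 9: rhs = 2, matching y values: 6, 11 (2 points).
  x = 10: rhs = 5, matching y values: none (0 points).
  x = 11: rhs = 0, matching y values: 0 (1 points).
  x = 12: rhs = 10, matching y values: none (0 points).
  x = 13: rhs = 7, matching y values: none (0 points).
  x = 14: rhs = 14, matching y values: none (0 points).
  x = 15: rhs = 3, matching y values: none (0 points).
  x = 16: rhs = 14, matching y values: none (0 points).
Total affine count: 13.
Full point count |E(F_17)| = 13 + 1 = 14.
Hasse bound: |14 − (17+1)| = |-4| = 4 ≤ 2√17 ≈ 8.2462 ✓.


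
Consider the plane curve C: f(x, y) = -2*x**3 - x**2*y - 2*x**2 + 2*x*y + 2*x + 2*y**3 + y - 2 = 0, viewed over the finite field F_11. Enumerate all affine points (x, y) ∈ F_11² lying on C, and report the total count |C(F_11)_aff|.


Affine F_11-points: {(0, 3), (0, 5), (1, 1), (1, 4), (1, 6), (2, 0), (2, 4), (2, 7), (3, 6), (4, 0), (4, 3), (4, 8), (5, 4), (6, 10), (8, 7), (9, 9), (10, 3)}; count = 17.

For each of the 121 pairs (x, y) ∈ F_11², evaluate f(x, y) mod 11. Record the zeros.
  x = 0: [0↦9, 1↦1, 2↦5, 3↦0, 4↦9, 5↦0, 6↦7, 7↦9, 8↦7, 9↦2, 10↦6]  zeros at y ∈ {3, 5}
  x = 1: [0↦7, 1↦0, 2↦5, 3↦1, 4↦0, 5↦3, 6↦0, 7↦3, 8↦2, 9↦9, 10↦3]  zeros at y ∈ {1, 4, 6}
  x = 2: [0↦0, 1↦3, 2↦7, 3↦2, 4↦0, 5↦2, 6↦9, 7↦0, 8↦9, 9↦4, 10↦8]  zeros at y ∈ {0, 4, 7}
  x = 3: [0↦9, 1↦9, 2↦10, 3↦2, 4↦8, 5↦7, 6↦0, 7↦10, 8↦5, 9↦8, 10↦9]  zeros at y ∈ {6}
  x = 4: [0↦0, 1↦6, 2↦2, 3↦0, 4↦1, 5↦6, 6↦5, 7↦10, 8↦0, 9↦9, 10↦5]  zeros at y ∈ {0, 3, 8}
  x = 5: [0↦5, 1↦4, 2↦4, 3↦6, 4↦0, 5↦9, 6↦1, 7↦10, 8↦4, 9↦6, 10↦6]  zeros at y ∈ {4}
  x = 6: [0↦1, 1↦2, 2↦4, 3↦8, 4↦4, 5↦4, 6↦9, 7↦9, 8↦5, 9↦9, 10↦0]  zeros at y ∈ {10}
  x = 7: [0↦9, 1↦10, 2↦1, 3↦5, 4↦1, 5↦1, 6↦6, 7↦6, 8↦2, 9↦6, 10↦8]  zeros at y ∈ ∅
  x = 8: [0↦6, 1↦5, 2↦5, 3↦7, 4↦1, 5↦10, 6↦2, 7↦0, 8↦5, 9↦7, 10↦7]  zeros at y ∈ {7}
  x = 9: [0↦2, 1↦8, 2↦4, 3↦2, 4↦3, 5↦8, 6↦7, 7↦1, 8↦2, 9↦0, 10↦7]  zeros at y ∈ {9}
  x = 10: [0↦7, 1↦7, 2↦8, 3↦0, 4↦6, 5↦5, 6↦9, 7↦8, 8↦3, 9↦6, 10↦7]  zeros at y ∈ {3}
Collecting zeros: affine points = {(0, 3), (0, 5), (1, 1), (1, 4), (1, 6), (2, 0), (2, 4), (2, 7), (3, 6), (4, 0), (4, 3), (4, 8), (5, 4), (6, 10), (8, 7), (9, 9), (10, 3)}.
Total count |C(F_11)_aff| = 17.


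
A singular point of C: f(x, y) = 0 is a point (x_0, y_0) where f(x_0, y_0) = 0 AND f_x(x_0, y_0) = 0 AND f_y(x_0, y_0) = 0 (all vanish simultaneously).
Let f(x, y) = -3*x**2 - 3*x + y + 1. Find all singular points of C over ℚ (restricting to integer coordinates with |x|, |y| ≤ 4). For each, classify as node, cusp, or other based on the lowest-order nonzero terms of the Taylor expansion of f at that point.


No singular points in the scanned grid; C is smooth there.

Compute partial derivatives:
  f_x = -6*x - 3.
  f_y = 1.
f_y = 1 is a nonzero constant, so f_y never vanishes: no point (x, y) can satisfy f = f_x = f_y = 0. In particular no (x, y) ∈ {−4, ..., 4}² is singular; the curve is smooth.


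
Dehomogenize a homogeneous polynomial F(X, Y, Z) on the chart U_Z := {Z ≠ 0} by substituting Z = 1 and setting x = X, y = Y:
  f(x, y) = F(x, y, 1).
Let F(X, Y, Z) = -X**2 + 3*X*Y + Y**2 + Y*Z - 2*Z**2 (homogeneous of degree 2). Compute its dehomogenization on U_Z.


f(x, y) = -x**2 + 3*x*y + y**2 + y - 2

On U_Z we set Z = 1. Each monomial c·X^i·Y^j·Z^k in F becomes c·x^i·y^j·1^k = c·x^i·y^j.
Substituting Z = 1: F(X, Y, 1) = -x**2 + 3*x*y + y**2 + y - 2.
Note: deg(f) ≤ deg(F) = 2; strict inequality happens when F is divisible by Z (lost terms).


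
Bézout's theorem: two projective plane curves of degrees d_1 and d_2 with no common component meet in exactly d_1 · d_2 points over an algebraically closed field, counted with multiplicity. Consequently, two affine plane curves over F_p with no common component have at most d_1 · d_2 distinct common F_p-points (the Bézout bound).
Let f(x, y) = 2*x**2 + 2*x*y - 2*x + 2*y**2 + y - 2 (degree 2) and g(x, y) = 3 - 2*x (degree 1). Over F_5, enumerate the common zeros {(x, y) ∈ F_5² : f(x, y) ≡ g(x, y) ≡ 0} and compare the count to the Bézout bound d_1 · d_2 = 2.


Common zeros: {(4, 4)}; count = 1; Bézout bound = 2.

deg(f) = 2, deg(g) = 1, so Bézout bound = 2.
Scan x ∈ F_5. For each x, list the y ∈ F_5 with f(x, y) ≡ 0 and those with g(x, y) ≡ 0 (mod 5); the common zeros in that column are the intersection.
  x = 0: f ≡ 0 at y ∈ ∅; g ≡ 0 at y ∈ ∅; common: ∅.
  x = 1: f ≡ 0 at y ∈ {3}; g ≡ 0 at y ∈ ∅; common: ∅.
  x = 2: f ≡ 0 at y ∈ {2, 3}; g ≡ 0 at y ∈ ∅; common: ∅.
  x = 3: f ≡ 0 at y ∈ {0, 4}; g ≡ 0 at y ∈ ∅; common: ∅.
  x = 4: f ≡ 0 at y ∈ {4}; g ≡ 0 at y ∈ {0, 1, 2, 3, 4}; common: {4}.
Collecting: common zeros = {(4, 4)}, so the count is 1.
Comparison with the Bézout bound: 1 ≤ 2 = deg(f)·deg(g), as expected for curves with no common component (the affine F_5-count falls short of the bound because intersections may lie at infinity, over extension fields, or carry multiplicity).


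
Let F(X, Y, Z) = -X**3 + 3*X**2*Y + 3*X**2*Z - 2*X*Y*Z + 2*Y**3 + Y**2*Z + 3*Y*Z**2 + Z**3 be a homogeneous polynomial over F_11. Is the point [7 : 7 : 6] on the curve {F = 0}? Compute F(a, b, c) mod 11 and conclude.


F(7,7,6) ≡ 6 (mod 11); P is NOT on the curve.

Evaluate F(7, 7, 6) term-by-term (mod 11).
  -X**3 ↦ -1·343·1·1 = -343
  3*X**2*Y ↦ 3·49·7·1 = 1029
  3*X**2*Z ↦ 3·49·1·6 = 882
  -2*X*Y*Z ↦ -2·7·7·6 = -588
  2*Y**3 ↦ 2·1·343·1 = 686
  Y**2*Z ↦ 1·1·49·6 = 294
  3*Y*Z**2 ↦ 3·1·7·36 = 756
  Z**3 ↦ 1·1·1·216 = 216
Sum: F(7, 7, 6) = (-343) + (1029) + (882) + (-588) + (686) + (294) + (756) + (216) = 2932.
Reducing mod 11: 2932 ≡ 6 (mod 11).
Since F(a, b, c) ≡ 6 ≠ 0 (mod 11), P does NOT lie on the curve.


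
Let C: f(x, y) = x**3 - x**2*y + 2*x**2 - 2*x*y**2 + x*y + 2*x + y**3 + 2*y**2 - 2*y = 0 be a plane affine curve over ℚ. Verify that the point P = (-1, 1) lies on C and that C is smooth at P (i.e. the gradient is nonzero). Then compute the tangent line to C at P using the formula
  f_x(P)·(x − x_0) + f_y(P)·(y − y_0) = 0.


Tangent line at P: 2*x + 7*y - 5 = 0.

Step 1: f(-1, 1) = 0, so P lies on C.
Step 2: partial derivatives
  f_x(x, y) = 3*x**2 - 2*x*y + 4*x - 2*y**2 + y + 2, f_y(x, y) = -x**2 - 4*x*y + x + 3*y**2 + 4*y - 2.
  f_x(P) = 2, f_y(P) = 7 (gradient nonzero, so P is smooth).
Step 3: tangent line at P: 2·(x − -1) + 7·(y − 1) = 0.
Expanding: 2*x + 7*y - 5 = 0.


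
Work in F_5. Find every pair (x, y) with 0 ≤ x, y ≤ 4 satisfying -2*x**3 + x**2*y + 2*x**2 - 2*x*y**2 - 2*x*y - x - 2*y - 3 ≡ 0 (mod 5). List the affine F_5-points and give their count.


Affine F_5-points: {(0, 1), (2, 3), (2, 4), (4, 1)}; count = 4.

For each of the 25 pairs (x, y) ∈ F_5², evaluate f(x, y) mod 5. Record the zeros.
  x = 0: [0↦2, 1↦0, 2↦3, 3↦1, 4↦4]  zeros at y ∈ {1}
  x = 1: [0↦1, 1↦1, 2↦2, 3↦4, 4↦2]  zeros at y ∈ ∅
  x = 2: [0↦2, 1↦1, 2↦2, 3↦0, 4↦0]  zeros at y ∈ {3, 4}
  x = 3: [0↦3, 1↦3, 2↦1, 3↦2, 4↦1]  zeros at y ∈ ∅
  x = 4: [0↦2, 1↦0, 2↦2, 3↦3, 4↦3]  zeros at y ∈ {1}
Collecting zeros: affine points = {(0, 1), (2, 3), (2, 4), (4, 1)}.
Total count |C(F_5)_aff| = 4.


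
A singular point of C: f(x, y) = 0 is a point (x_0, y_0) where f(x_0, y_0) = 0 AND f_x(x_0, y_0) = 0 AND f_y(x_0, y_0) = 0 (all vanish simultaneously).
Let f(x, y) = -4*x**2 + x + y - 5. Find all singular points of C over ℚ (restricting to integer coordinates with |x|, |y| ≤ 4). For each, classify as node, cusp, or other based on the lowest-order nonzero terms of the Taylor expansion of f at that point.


No singular points in the scanned grid; C is smooth there.

Compute partial derivatives:
  f_x = 1 - 8*x.
  f_y = 1.
f_y = 1 is a nonzero constant, so f_y never vanishes: no point (x, y) can satisfy f = f_x = f_y = 0. In particular no (x, y) ∈ {−4, ..., 4}² is singular; the curve is smooth.


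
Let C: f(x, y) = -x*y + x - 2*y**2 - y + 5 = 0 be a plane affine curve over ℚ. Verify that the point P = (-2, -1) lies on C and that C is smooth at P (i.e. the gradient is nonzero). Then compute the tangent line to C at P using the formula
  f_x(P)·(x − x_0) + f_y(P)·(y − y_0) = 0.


Tangent line at P: 2*x + 5*y + 9 = 0.

Step 1: f(-2, -1) = 0, so P lies on C.
Step 2: partial derivatives
  f_x(x, y) = 1 - y, f_y(x, y) = -x - 4*y - 1.
  f_x(P) = 2, f_y(P) = 5 (gradient nonzero, so P is smooth).
Step 3: tangent line at P: 2·(x − -2) + 5·(y − -1) = 0.
Expanding: 2*x + 5*y + 9 = 0.


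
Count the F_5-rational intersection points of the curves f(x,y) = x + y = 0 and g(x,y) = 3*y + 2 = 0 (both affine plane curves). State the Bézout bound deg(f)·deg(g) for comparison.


Common zeros: {(4, 1)}; count = 1; Bézout bound = 1.

deg(f) = 1, deg(g) = 1, so Bézout bound = 1.
Scan x ∈ F_5. For each x, list the y ∈ F_5 with f(x, y) ≡ 0 and those with g(x, y) ≡ 0 (mod 5); the common zeros in that column are the intersection.
  x = 0: f ≡ 0 at y ∈ {0}; g ≡ 0 at y ∈ {1}; common: ∅.
  x = 1: f ≡ 0 at y ∈ {4}; g ≡ 0 at y ∈ {1}; common: ∅.
  x = 2: f ≡ 0 at y ∈ {3}; g ≡ 0 at y ∈ {1}; common: ∅.
  x = 3: f ≡ 0 at y ∈ {2}; g ≡ 0 at y ∈ {1}; common: ∅.
  x = 4: f ≡ 0 at y ∈ {1}; g ≡ 0 at y ∈ {1}; common: {1}.
Collecting: common zeros = {(4, 1)}, so the count is 1.
Comparison with the Bézout bound: 1 ≤ 1 = deg(f)·deg(g), as expected for curves with no common component (the bound is attained).


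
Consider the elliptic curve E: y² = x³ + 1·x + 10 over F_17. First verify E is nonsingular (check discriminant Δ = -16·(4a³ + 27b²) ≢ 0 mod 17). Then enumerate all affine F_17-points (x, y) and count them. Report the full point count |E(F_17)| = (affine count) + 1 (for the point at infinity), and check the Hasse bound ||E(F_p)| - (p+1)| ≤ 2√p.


Affine points = {(5, 2), (5, 15), (9, 0), (10, 0), (11, 3), (11, 14), (12, 4), (12, 13), (15, 0), (16, 5), (16, 12)}; affine count = 11; |E(F_17)| = 12.

Discriminant check: Δ ∝ 4a³ + 27b² = 4·1³ + 27·10² = 4·1 + 27·100 ≡ 1 (mod 17). Nonzero ⇒ E is nonsingular.
For each x ∈ F_17, compute rhs = x³ + 1·x + 10 mod 17, then count y ∈ F_17 with y² ≡ rhs.
  x = 0: rhs = 10, matching y values: none (0 points).
  x = 1: rhs = 12, matching y values: none (0 points).
  x = 2: rhs = 3, matching y values: none (0 points).
  x = 3: rhs = 6, matching y values: none (0 points).
  x = 4: rhs = 10, matching y values: none (0 points).
  x = 5: rhs = 4, matching y values: 2, 15 (2 points).
  x = 6: rhs = 11, matching y values: none (0 points).
  x = 7: rhs = 3, matching y values: none (0 points).
  x = 8: rhs = 3, matching y values: none (0 points).
  x = 9: rhs = 0, matching y values: 0 (1 points).
  x = 10: rhs = 0, matching y values: 0 (1 points).
  x = 11: rhs = 9, matching y values: 3, 14 (2 points).
  x = 12: rhs = 16, matching y values: 4, 13 (2 points).
  x = 13: rhs = 10, matching y values: none (0 points).
  x = 14: rhs = 14, matching y values: none (0 points).
  x = 15: rhs = 0, matching y values: 0 (1 points).
  x = 16: rhs = 8, matching y values: 5, 12 (2 points).
Total affine count: 11.
Full point count |E(F_17)| = 11 + 1 = 12.
Hasse bound: |12 − (17+1)| = |-6| = 6 ≤ 2√17 ≈ 8.2462 ✓.


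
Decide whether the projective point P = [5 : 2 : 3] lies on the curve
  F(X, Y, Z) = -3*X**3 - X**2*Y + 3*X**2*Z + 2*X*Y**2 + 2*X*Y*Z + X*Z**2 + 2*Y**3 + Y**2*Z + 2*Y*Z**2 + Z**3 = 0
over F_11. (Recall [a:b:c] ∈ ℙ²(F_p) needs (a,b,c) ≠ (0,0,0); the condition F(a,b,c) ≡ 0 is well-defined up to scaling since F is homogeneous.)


F(5,2,3) ≡ 3 (mod 11); P is NOT on the curve.

Evaluate F(5, 2, 3) term-by-term (mod 11).
  -3*X**3 ↦ -3·125·1·1 = -375
  -X**2*Y ↦ -1·25·2·1 = -50
  3*X**2*Z ↦ 3·25·1·3 = 225
  2*X*Y**2 ↦ 2·5·4·1 = 40
  2*X*Y*Z ↦ 2·5·2·3 = 60
  X*Z**2 ↦ 1·5·1·9 = 45
  2*Y**3 ↦ 2·1·8·1 = 16
  Y**2*Z ↦ 1·1·4·3 = 12
  2*Y*Z**2 ↦ 2·1·2·9 = 36
  Z**3 ↦ 1·1·1·27 = 27
Sum: F(5, 2, 3) = (-375) + (-50) + (225) + (40) + (60) + (45) + (16) + (12) + (36) + (27) = 36.
Reducing mod 11: 36 ≡ 3 (mod 11).
Since F(a, b, c) ≡ 3 ≠ 0 (mod 11), P does NOT lie on the curve.


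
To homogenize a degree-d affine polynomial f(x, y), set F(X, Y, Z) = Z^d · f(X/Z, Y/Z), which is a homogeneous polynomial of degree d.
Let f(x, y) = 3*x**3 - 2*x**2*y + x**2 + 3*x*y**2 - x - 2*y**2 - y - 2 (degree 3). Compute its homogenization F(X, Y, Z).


F(X, Y, Z) = 3*X**3 - 2*X**2*Y + X**2*Z + 3*X*Y**2 - X*Z**2 - 2*Y**2*Z - Y*Z**2 - 2*Z**3

deg(f) = 3.
Substitute x = X/Z, y = Y/Z into f, then multiply by Z^3.
  monomial 3·x^3·y^0 ↦ 3·X^3·Y^0·Z^0.
  monomial -2·x^2·y^1 ↦ -2·X^2·Y^1·Z^0.
  monomial 1·x^2·y^0 ↦ 1·X^2·Y^0·Z^1.
  monomial 3·x^1·y^2 ↦ 3·X^1·Y^2·Z^0.
  monomial -1·x^1·y^0 ↦ -1·X^1·Y^0·Z^2.
  monomial -2·x^0·y^2 ↦ -2·X^0·Y^2·Z^1.
  monomial -1·x^0·y^1 ↦ -1·X^0·Y^1·Z^2.
  monomial -2·x^0·y^0 ↦ -2·X^0·Y^0·Z^3.
Collecting: F(X, Y, Z) = 3*X**3 - 2*X**2*Y + X**2*Z + 3*X*Y**2 - X*Z**2 - 2*Y**2*Z - Y*Z**2 - 2*Z**3.


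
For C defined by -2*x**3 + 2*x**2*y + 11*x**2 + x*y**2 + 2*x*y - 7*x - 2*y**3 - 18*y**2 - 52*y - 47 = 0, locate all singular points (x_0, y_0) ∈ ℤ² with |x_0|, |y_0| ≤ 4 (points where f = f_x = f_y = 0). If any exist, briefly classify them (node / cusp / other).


Singular points: {(1, -3)}; classification: node.

Compute partial derivatives:
  f_x = -6*x**2 + 4*x*y + 22*x + y**2 + 2*y - 7.
  f_y = 2*x**2 + 2*x*y + 2*x - 6*y**2 - 36*y - 52.
Scan x_0 ∈ {−4, ..., 4}. For each x_0, f_y(x_0, y) is a polynomial in y; find its integer roots y ∈ {−4, ..., 4}, then test f_x and f at those candidates.
  x = -4: f_y(-4, y) = -6*y**2 - 44*y - 28; no integer root y with |y| ≤ 4.
  x = -3: f_y(-3, y) = -6*y**2 - 42*y - 40; no integer root y with |y| ≤ 4.
  x = -2: f_y(-2, y) = -6*y**2 - 40*y - 48; no integer root y with |y| ≤ 4.
  x = -1: f_y(-1, y) = -6*y**2 - 38*y - 52; vanishes at y ∈ {-2}. (-1, -2): f_x = -27 ≠ 0.
  x = 0: f_y(0, y) = -6*y**2 - 36*y - 52; no integer root y with |y| ≤ 4.
  x = 1: f_y(1, y) = -6*y**2 - 34*y - 48; vanishes at y ∈ {-3}. (1, -3): f_x = 0, f = 0 — SINGULAR.
  x = 2: f_y(2, y) = -6*y**2 - 32*y - 40; vanishes at y ∈ {-2}. (2, -2): f_x = -3 ≠ 0.
  x = 3: f_y(3, y) = -6*y**2 - 30*y - 28; no integer root y with |y| ≤ 4.
  x = 4: f_y(4, y) = -6*y**2 - 28*y - 12; no integer root y with |y| ≤ 4.
Only singular point on the grid: (1, -3).
Classify: substitute x = 1 + u, y = -3 + v and expand: f = -2*u**3 + 2*u**2*v - u**2 + u*v**2 - 2*v**3 + v**2.
No constant or linear terms (consistent with a singular point). Quadratic part: -u**2 + v**2. Cubic part: -2*u**3 + 2*u**2*v + u*v**2 - 2*v**3.
The quadratic part v**2 - u**2 = (v − u)(v + u) splits into two distinct linear factors, so there are two distinct tangent lines y − -3 = ±(x − 1) — this is a node (ordinary double point).
Classification: node.


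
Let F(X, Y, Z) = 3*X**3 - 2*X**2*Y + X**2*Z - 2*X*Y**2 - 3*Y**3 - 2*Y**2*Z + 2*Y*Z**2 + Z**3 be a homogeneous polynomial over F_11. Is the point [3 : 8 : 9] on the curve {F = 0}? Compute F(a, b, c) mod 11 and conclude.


F(3,8,9) ≡ 5 (mod 11); P is NOT on the curve.

Evaluate F(3, 8, 9) term-by-term (mod 11).
  3*X**3 ↦ 3·27·1·1 = 81
  -2*X**2*Y ↦ -2·9·8·1 = -144
  X**2*Z ↦ 1·9·1·9 = 81
  -2*X*Y**2 ↦ -2·3·64·1 = -384
  -3*Y**3 ↦ -3·1·512·1 = -1536
  -2*Y**2*Z ↦ -2·1·64·9 = -1152
  2*Y*Z**2 ↦ 2·1·8·81 = 1296
  Z**3 ↦ 1·1·1·729 = 729
Sum: F(3, 8, 9) = (81) + (-144) + (81) + (-384) + (-1536) + (-1152) + (1296) + (729) = -1029.
Reducing mod 11: -1029 ≡ 5 (mod 11).
Since F(a, b, c) ≡ 5 ≠ 0 (mod 11), P does NOT lie on the curve.


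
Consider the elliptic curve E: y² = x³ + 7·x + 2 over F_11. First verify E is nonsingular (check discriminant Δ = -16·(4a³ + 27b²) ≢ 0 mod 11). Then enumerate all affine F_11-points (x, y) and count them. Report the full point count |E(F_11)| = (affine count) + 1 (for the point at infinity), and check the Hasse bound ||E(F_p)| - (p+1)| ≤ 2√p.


Affine points = {(7, 3), (7, 8), (8, 3), (8, 8), (10, 4), (10, 7)}; affine count = 6; |E(F_11)| = 7.

Discriminant check: Δ ∝ 4a³ + 27b² = 4·7³ + 27·2² = 4·343 + 27·4 ≡ 6 (mod 11). Nonzero ⇒ E is nonsingular.
For each x ∈ F_11, compute rhs = x³ + 7·x + 2 mod 11, then count y ∈ F_11 with y² ≡ rhs.
  x = 0: rhs = 2, matching y values: none (0 points).
  x = 1: rhs = 10, matching y values: none (0 points).
  x = 2: rhs = 2, matching y values: none (0 points).
  x = 3: rhs = 6, matching y values: none (0 points).
  x = 4: rhs = 6, matching y values: none (0 points).
  x = 5: rhs = 8, matching y values: none (0 points).
  x = 6: rhs = 7, matching y values: none (0 points).
  x = 7: rhs = 9, matching y values: 3, 8 (2 points).
  x = 8: rhs = 9, matching y values: 3, 8 (2 points).
  x = 9: rhs = 2, matching y values: none (0 points).
  x = 10: rhs = 5, matching y values: 4, 7 (2 points).
Total affine count: 6.
Full point count |E(F_11)| = 6 + 1 = 7.
Hasse bound: |7 − (11+1)| = |-5| = 5 ≤ 2√11 ≈ 6.6332 ✓.


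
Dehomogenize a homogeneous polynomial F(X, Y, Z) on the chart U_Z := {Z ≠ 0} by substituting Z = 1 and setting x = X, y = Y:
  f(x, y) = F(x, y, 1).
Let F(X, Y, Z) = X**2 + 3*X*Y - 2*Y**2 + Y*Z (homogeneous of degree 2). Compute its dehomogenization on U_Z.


f(x, y) = x**2 + 3*x*y - 2*y**2 + y

On U_Z we set Z = 1. Each monomial c·X^i·Y^j·Z^k in F becomes c·x^i·y^j·1^k = c·x^i·y^j.
Substituting Z = 1: F(X, Y, 1) = x**2 + 3*x*y - 2*y**2 + y.
Note: deg(f) ≤ deg(F) = 2; strict inequality happens when F is divisible by Z (lost terms).


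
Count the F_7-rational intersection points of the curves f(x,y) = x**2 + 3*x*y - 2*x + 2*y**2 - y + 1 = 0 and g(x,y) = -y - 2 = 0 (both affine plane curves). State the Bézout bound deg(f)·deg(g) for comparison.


Common zeros: ∅; count = 0; Bézout bound = 2.

deg(f) = 2, deg(g) = 1, so Bézout bound = 2.
Scan x ∈ F_7. For each x, list the y ∈ F_7 with f(x, y) ≡ 0 and those with g(x, y) ≡ 0 (mod 7); the common zeros in that column are the intersection.
  x = 0: f ≡ 0 at y ∈ {2}; g ≡ 0 at y ∈ {5}; common: ∅.
  x = 1: f ≡ 0 at y ∈ {0, 6}; g ≡ 0 at y ∈ {5}; common: ∅.
  x = 2: f ≡ 0 at y ∈ ∅; g ≡ 0 at y ∈ {5}; common: ∅.
  x = 3: f ≡ 0 at y ∈ {1, 2}; g ≡ 0 at y ∈ {5}; common: ∅.
  x = 4: f ≡ 0 at y ∈ {6}; g ≡ 0 at y ∈ {5}; common: ∅.
  x = 5: f ≡ 0 at y ∈ ∅; g ≡ 0 at y ∈ {5}; common: ∅.
  x = 6: f ≡ 0 at y ∈ ∅; g ≡ 0 at y ∈ {5}; common: ∅.
Collecting: common zeros = ∅, so the count is 0.
Comparison with the Bézout bound: 0 ≤ 2 = deg(f)·deg(g), as expected for curves with no common component (the affine F_7-count falls short of the bound because intersections may lie at infinity, over extension fields, or carry multiplicity).


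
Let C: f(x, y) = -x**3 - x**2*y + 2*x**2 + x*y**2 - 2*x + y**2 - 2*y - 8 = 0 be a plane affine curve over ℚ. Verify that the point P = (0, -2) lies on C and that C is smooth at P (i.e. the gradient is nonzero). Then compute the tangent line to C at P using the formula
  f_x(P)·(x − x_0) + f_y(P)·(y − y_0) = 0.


Tangent line at P: 2*x - 6*y - 12 = 0.

Step 1: f(0, -2) = 0, so P lies on C.
Step 2: partial derivatives
  f_x(x, y) = -3*x**2 - 2*x*y + 4*x + y**2 - 2, f_y(x, y) = -x**2 + 2*x*y + 2*y - 2.
  f_x(P) = 2, f_y(P) = -6 (gradient nonzero, so P is smooth).
Step 3: tangent line at P: 2·(x − 0) + -6·(y − -2) = 0.
Expanding: 2*x - 6*y - 12 = 0.


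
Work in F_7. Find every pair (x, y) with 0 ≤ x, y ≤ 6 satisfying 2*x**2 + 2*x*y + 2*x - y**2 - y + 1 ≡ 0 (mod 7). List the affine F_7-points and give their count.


Affine F_7-points: {(1, 4)}; count = 1.

For each of the 49 pairs (x, y) ∈ F_7², evaluate f(x, y) mod 7. Record the zeros.
  x = 0: [0↦1, 1↦6, 2↦2, 3↦3, 4↦2, 5↦6, 6↦1]  zeros at y ∈ ∅
  x = 1: [0↦5, 1↦5, 2↦3, 3↦6, 4↦0, 5↦6, 6↦3]  zeros at y ∈ {4}
  x = 2: [0↦6, 1↦1, 2↦1, 3↦6, 4↦2, 5↦3, 6↦2]  zeros at y ∈ ∅
  x = 3: [0↦4, 1↦1, 2↦3, 3↦3, 4↦1, 5↦4, 6↦5]  zeros at y ∈ ∅
  x = 4: [0↦6, 1↦5, 2↦2, 3↦4, 4↦4, 5↦2, 6↦5]  zeros at y ∈ ∅
  x = 5: [0↦5, 1↦6, 2↦5, 3↦2, 4↦4, 5↦4, 6↦2]  zeros at y ∈ ∅
  x = 6: [0↦1, 1↦4, 2↦5, 3↦4, 4↦1, 5↦3, 6↦3]  zeros at y ∈ ∅
Collecting zeros: affine points = {(1, 4)}.
Total count |C(F_7)_aff| = 1.


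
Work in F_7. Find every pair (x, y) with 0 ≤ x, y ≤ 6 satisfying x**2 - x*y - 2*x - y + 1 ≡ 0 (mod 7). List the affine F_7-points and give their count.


Affine F_7-points: {(0, 1), (1, 0), (2, 5), (3, 1), (4, 6), (5, 5)}; count = 6.

For each of the 49 pairs (x, y) ∈ F_7², evaluate f(x, y) mod 7. Record the zeros.
  x = 0: [0↦1, 1↦0, 2↦6, 3↦5, 4↦4, 5↦3, 6↦2]  zeros at y ∈ {1}
  x = 1: [0↦0, 1↦5, 2↦3, 3↦1, 4↦6, 5↦4, 6↦2]  zeros at y ∈ {0}
  x = 2: [0↦1, 1↦5, 2↦2, 3↦6, 4↦3, 5↦0, 6↦4]  zeros at y ∈ {5}
  x = 3: [0↦4, 1↦0, 2↦3, 3↦6, 4↦2, 5↦5, 6↦1]  zeros at y ∈ {1}
  x = 4: [0↦2, 1↦4, 2↦6, 3↦1, 4↦3, 5↦5, 6↦0]  zeros at y ∈ {6}
  x = 5: [0↦2, 1↦3, 2↦4, 3↦5, 4↦6, 5↦0, 6↦1]  zeros at y ∈ {5}
  x = 6: [0↦4, 1↦4, 2↦4, 3↦4, 4↦4, 5↦4, 6↦4]  zeros at y ∈ ∅
Collecting zeros: affine points = {(0, 1), (1, 0), (2, 5), (3, 1), (4, 6), (5, 5)}.
Total count |C(F_7)_aff| = 6.


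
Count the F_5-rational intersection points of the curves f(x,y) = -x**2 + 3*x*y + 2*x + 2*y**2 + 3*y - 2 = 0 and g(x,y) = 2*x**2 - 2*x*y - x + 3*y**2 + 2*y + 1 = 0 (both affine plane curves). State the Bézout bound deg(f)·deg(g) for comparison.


Common zeros: {(1, 4)}; count = 1; Bézout bound = 4.

deg(f) = 2, deg(g) = 2, so Bézout bound = 4.
Scan x ∈ F_5. For each x, list the y ∈ F_5 with f(x, y) ≡ 0 and those with g(x, y) ≡ 0 (mod 5); the common zeros in that column are the intersection.
  x = 0: f ≡ 0 at y ∈ {3}; g ≡ 0 at y ∈ ∅; common: ∅.
  x = 1: f ≡ 0 at y ∈ {3, 4}; g ≡ 0 at y ∈ {1, 4}; common: {4}.
  x = 2: f ≡ 0 at y ∈ ∅; g ≡ 0 at y ∈ {2}; common: ∅.
  x = 3: f ≡ 0 at y ∈ {0, 4}; g ≡ 0 at y ∈ {1, 2}; common: ∅.
  x = 4: f ≡ 0 at y ∈ {0}; g ≡ 0 at y ∈ ∅; common: ∅.
Collecting: common zeros = {(1, 4)}, so the count is 1.
Comparison with the Bézout bound: 1 ≤ 4 = deg(f)·deg(g), as expected for curves with no common component (the affine F_5-count falls short of the bound because intersections may lie at infinity, over extension fields, or carry multiplicity).


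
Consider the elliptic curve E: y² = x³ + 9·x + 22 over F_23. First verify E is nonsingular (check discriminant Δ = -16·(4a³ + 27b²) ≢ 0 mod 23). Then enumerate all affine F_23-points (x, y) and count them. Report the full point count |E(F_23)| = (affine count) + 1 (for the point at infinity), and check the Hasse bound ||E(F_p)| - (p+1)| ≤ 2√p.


Affine points = {(1, 3), (1, 20), (2, 5), (2, 18), (5, 10), (5, 13), (6, 4), (6, 19), (8, 10), (8, 13), (9, 2), (9, 21), (10, 10), (10, 13), (11, 7), (11, 16), (12, 8), (12, 15), (13, 6), (13, 17), (15, 6), (15, 17), (18, 6), (18, 17), (22, 9), (22, 14)}; affine count = 26; |E(F_23)| = 27.

Discriminant check: Δ ∝ 4a³ + 27b² = 4·9³ + 27·22² = 4·729 + 27·484 ≡ 22 (mod 23). Nonzero ⇒ E is nonsingular.
For each x ∈ F_23, compute rhs = x³ + 9·x + 22 mod 23, then count y ∈ F_23 with y² ≡ rhs.
  x = 0: rhs = 22, matching y values: none (0 points).
  x = 1: rhs = 9, matching y values: 3, 20 (2 points).
  x = 2: rhs = 2, matching y values: 5, 18 (2 points).
  x = 3: rhs = 7, matching y values: none (0 points).
  x = 4: rhs = 7, matching y values: none (0 points).
  x = 5: rhs = 8, matching y values: 10, 13 (2 points).
  x = 6: rhs = 16, matching y values: 4, 19 (2 points).
  x = 7: rhs = 14, matching y values: none (0 points).
  x = 8: rhs = 8, matching y values: 10, 13 (2 points).
  x = 9: rhs = 4, matching y values: 2, 21 (2 points).
  x = 10: rhs = 8, matching y values: 10, 13 (2 points).
  x = 11: rhs = 3, matching y values: 7, 16 (2 points).
  x = 12: rhs = 18, matching y values: 8, 15 (2 points).
  x = 13: rhs = 13, matching y values: 6, 17 (2 points).
  x = 14: rhs = 17, matching y values: none (0 points).
  x = 15: rhs = 13, matching y values: 6, 17 (2 points).
  x = 16: rhs = 7, matching y values: none (0 points).
  x = 17: rhs = 5, matching y values: none (0 points).
  x = 18: rhs = 13, matching y values: 6, 17 (2 points).
  x = 19: rhs = 14, matching y values: none (0 points).
  x = 20: rhs = 14, matching y values: none (0 points).
  x = 21: rhs = 19, matching y values: none (0 points).
  x = 22: rhs = 12, matching y values: 9, 14 (2 points).
Total affine count: 26.
Full point count |E(F_23)| = 26 + 1 = 27.
Hasse bound: |27 − (23+1)| = |3| = 3 ≤ 2√23 ≈ 9.5917 ✓.


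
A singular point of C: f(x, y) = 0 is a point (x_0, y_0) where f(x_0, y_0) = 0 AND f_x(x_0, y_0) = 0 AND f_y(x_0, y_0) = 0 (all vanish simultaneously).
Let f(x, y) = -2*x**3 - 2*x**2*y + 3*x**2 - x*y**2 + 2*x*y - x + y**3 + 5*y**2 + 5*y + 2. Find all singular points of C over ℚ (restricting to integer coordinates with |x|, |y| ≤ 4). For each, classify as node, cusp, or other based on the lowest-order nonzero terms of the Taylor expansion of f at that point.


Singular points: {(1, -1)}; classification: node.

Compute partial derivatives:
  f_x = -6*x**2 - 4*x*y + 6*x - y**2 + 2*y - 1.
  f_y = -2*x**2 - 2*x*y + 2*x + 3*y**2 + 10*y + 5.
Scan x_0 ∈ {−4, ..., 4}. For each x_0, f_y(x_0, y) is a polynomial in y; find its integer roots y ∈ {−4, ..., 4}, then test f_x and f at those candidates.
  x = -4: f_y(-4, y) = 3*y**2 + 18*y - 35; no integer root y with |y| ≤ 4.
  x = -3: f_y(-3, y) = 3*y**2 + 16*y - 19; vanishes at y ∈ {1}. (-3, 1): f_x = -60 ≠ 0.
  x = -2: f_y(-2, y) = 3*y**2 + 14*y - 7; no integer root y with |y| ≤ 4.
  x = -1: f_y(-1, y) = 3*y**2 + 12*y + 1; no integer root y with |y| ≤ 4.
  x = 0: f_y(0, y) = 3*y**2 + 10*y + 5; no integer root y with |y| ≤ 4.
  x = 1: f_y(1, y) = 3*y**2 + 8*y + 5; vanishes at y ∈ {-1}. (1, -1): f_x = 0, f = 0 — SINGULAR.
  x = 2: f_y(2, y) = 3*y**2 + 6*y + 1; no integer root y with |y| ≤ 4.
  x = 3: f_y(3, y) = 3*y**2 + 4*y - 7; vanishes at y ∈ {1}. (3, 1): f_x = -48 ≠ 0.
  x = 4: f_y(4, y) = 3*y**2 + 2*y - 19; no integer root y with |y| ≤ 4.
Only singular point on the grid: (1, -1).
Classify: substitute x = 1 + u, y = -1 + v and expand: f = -2*u**3 - 2*u**2*v - u**2 - u*v**2 + v**3 + v**2.
No constant or linear terms (consistent with a singular point). Quadratic part: -u**2 + v**2. Cubic part: -2*u**3 - 2*u**2*v - u*v**2 + v**3.
The quadratic part v**2 - u**2 = (v − u)(v + u) splits into two distinct linear factors, so there are two distinct tangent lines y − -1 = ±(x − 1) — this is a node (ordinary double point).
Classification: node.


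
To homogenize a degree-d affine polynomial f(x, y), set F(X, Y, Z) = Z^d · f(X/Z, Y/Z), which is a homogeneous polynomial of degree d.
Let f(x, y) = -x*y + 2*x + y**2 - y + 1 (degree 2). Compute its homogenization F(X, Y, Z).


F(X, Y, Z) = -X*Y + 2*X*Z + Y**2 - Y*Z + Z**2

deg(f) = 2.
Substitute x = X/Z, y = Y/Z into f, then multiply by Z^2.
  monomial -1·x^1·y^1 ↦ -1·X^1·Y^1·Z^0.
  monomial 2·x^1·y^0 ↦ 2·X^1·Y^0·Z^1.
  monomial 1·x^0·y^2 ↦ 1·X^0·Y^2·Z^0.
  monomial -1·x^0·y^1 ↦ -1·X^0·Y^1·Z^1.
  monomial 1·x^0·y^0 ↦ 1·X^0·Y^0·Z^2.
Collecting: F(X, Y, Z) = -X*Y + 2*X*Z + Y**2 - Y*Z + Z**2.


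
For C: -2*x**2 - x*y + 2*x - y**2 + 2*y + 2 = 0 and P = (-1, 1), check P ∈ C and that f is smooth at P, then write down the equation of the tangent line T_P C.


Tangent line at P: 5*x + y + 4 = 0.

Step 1: f(-1, 1) = 0, so P lies on C.
Step 2: partial derivatives
  f_x(x, y) = -4*x - y + 2, f_y(x, y) = -x - 2*y + 2.
  f_x(P) = 5, f_y(P) = 1 (gradient nonzero, so P is smooth).
Step 3: tangent line at P: 5·(x − -1) + 1·(y − 1) = 0.
Expanding: 5*x + y + 4 = 0.


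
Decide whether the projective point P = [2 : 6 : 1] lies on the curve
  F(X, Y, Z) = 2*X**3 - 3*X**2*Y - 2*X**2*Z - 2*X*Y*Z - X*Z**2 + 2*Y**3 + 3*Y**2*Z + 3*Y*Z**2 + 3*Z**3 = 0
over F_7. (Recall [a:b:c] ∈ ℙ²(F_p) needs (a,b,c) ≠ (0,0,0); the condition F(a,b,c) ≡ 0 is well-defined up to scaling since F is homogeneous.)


F(2,6,1) ≡ 2 (mod 7); P is NOT on the curve.

Evaluate F(2, 6, 1) term-by-term (mod 7).
  2*X**3 ↦ 2·8·1·1 = 16
  -3*X**2*Y ↦ -3·4·6·1 = -72
  -2*X**2*Z ↦ -2·4·1·1 = -8
  -2*X*Y*Z ↦ -2·2·6·1 = -24
  -X*Z**2 ↦ -1·2·1·1 = -2
  2*Y**3 ↦ 2·1·216·1 = 432
  3*Y**2*Z ↦ 3·1·36·1 = 108
  3*Y*Z**2 ↦ 3·1·6·1 = 18
  3*Z**3 ↦ 3·1·1·1 = 3
Sum: F(2, 6, 1) = (16) + (-72) + (-8) + (-24) + (-2) + (432) + (108) + (18) + (3) = 471.
Reducing mod 7: 471 ≡ 2 (mod 7).
Since F(a, b, c) ≡ 2 ≠ 0 (mod 7), P does NOT lie on the curve.
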